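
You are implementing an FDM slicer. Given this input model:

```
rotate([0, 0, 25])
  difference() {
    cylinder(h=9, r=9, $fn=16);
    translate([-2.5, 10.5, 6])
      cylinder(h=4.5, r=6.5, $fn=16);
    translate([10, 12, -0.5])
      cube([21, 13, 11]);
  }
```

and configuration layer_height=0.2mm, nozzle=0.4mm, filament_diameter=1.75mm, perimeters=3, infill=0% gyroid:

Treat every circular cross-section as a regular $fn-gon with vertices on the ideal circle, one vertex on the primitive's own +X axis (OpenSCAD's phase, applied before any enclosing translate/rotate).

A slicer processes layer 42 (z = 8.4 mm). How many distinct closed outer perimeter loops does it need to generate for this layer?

1

At z = 8.4 mm: the r=9 cylinder gives a regular 16-gon of circumradius 9 (constant along its height); the cylinder at (-2.5, 10.5): section is a regular 16-gon, circumradius r=6.5; the 21×13 cube at (10, 12) contributes its full rectangle; After the difference (first − rest): starting from the r=9 cylinder, the r=6.5 cylinder at (-2.5, 10.5) partially overlaps it — only the 33.07 mm² overlap (of its 129.35 mm²) is removed, clipping the outline; the 21×13 cube at (10, 12) misses the remaining region (no effect) — 1 connected region; (whole slice rotated 25° about Z — lengths, areas and connectivity unchanged). The result has 1 disconnected region.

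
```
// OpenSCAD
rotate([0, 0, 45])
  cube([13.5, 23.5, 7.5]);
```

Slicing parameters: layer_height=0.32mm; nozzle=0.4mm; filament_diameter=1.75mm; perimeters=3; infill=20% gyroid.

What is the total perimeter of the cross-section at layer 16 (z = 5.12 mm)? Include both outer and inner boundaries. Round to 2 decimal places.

At z = 5.12 mm: the cube (footprint 13.5×23.5) is included at this height (perimeter 74.00 mm); (rotated 45° about Z; rotation is an isometry so areas/perimeters/island counts are preserved). Overall, the cross-section is a single solid region. Total boundary length (outer) = 74.00 mm.

74.00 mm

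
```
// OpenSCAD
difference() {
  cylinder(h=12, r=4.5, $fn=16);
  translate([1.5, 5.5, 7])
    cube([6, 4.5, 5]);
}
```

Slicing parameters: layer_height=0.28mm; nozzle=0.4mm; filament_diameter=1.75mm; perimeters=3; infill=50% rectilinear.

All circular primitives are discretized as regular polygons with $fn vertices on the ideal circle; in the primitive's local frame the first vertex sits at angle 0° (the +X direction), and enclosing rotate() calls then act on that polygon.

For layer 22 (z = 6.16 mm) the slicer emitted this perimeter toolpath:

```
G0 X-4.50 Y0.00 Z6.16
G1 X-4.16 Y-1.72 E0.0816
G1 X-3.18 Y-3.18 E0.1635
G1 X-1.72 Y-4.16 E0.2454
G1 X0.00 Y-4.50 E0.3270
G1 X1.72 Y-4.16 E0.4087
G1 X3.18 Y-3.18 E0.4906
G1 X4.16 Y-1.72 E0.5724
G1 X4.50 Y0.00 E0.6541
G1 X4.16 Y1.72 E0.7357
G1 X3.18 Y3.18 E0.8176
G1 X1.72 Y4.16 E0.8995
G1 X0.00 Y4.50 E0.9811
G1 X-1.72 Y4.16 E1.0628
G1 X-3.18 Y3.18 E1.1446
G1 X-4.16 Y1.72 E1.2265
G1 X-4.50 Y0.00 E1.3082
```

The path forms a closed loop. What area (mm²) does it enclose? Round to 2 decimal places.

Apply the shoelace formula to the sequence of (X, Y) vertices; enclosed area = 62.00 mm².

62.00 mm²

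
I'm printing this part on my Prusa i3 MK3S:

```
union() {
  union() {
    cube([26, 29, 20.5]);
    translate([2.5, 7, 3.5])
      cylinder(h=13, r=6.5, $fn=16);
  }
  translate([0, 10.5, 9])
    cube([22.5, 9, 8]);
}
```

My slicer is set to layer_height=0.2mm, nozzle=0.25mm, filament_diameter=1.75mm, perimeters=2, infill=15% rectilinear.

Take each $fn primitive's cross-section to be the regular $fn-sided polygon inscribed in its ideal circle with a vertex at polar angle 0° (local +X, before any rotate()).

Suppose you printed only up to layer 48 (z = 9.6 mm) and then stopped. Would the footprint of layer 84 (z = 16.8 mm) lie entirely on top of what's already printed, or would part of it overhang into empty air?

entirely on top

Compare the two slices. At z = 9.6: the cube (footprint 26×29) is included at this height (area 754.00 mm²); the cylinder at (2.5, 7): section is a regular 16-gon, circumradius r=6.5 (area = (16/2)·6.500²·sin(360°/16) = 129.35 mm²); Combining (union): the regions partially overlap — summed areas 883.35 mm² minus the doubly-counted overlap 95.93 mm² gives 787.42 mm² — area = 787.42 mm²; the cube at (0, 10.5) is present — its section is the full 22.5×9 rectangle (area 202.50 mm²); Merging all regions: the 22.5×9 cube at (0, 10.5) lies entirely inside the result so far, so the union is just the result so far — area = 787.42 mm². At z = 16.8: the 26×29 cube contributes its full rectangle (area 754.00 mm²); the cylinder at (2.5, 7) is not intersected at this z (z outside [3.5, 16.5]); Merging all regions: only the 26×29 cube is present, so the union is just that shape — area = 754.00 mm²; the cube at (0, 10.5) is present — its section is the full 22.5×9 rectangle (area 202.50 mm²); Taking the union: the 22.5×9 cube at (0, 10.5) lies entirely inside the result so far, so the union is just the result so far — area = 754.00 mm². Checking containment: the cross-section at z = 16.8 is a subset of the cross-section at z = 9.6.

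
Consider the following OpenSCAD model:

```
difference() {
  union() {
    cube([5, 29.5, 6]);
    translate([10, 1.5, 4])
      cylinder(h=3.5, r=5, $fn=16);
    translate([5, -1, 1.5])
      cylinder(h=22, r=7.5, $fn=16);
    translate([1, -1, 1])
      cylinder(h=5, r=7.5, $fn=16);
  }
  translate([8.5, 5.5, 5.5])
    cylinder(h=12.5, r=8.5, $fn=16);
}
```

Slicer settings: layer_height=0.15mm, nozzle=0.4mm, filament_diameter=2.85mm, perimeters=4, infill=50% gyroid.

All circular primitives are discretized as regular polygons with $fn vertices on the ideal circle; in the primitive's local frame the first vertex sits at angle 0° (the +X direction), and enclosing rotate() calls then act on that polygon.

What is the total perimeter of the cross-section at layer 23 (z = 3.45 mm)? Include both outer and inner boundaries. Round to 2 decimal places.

101.08 mm

At z = 3.45 mm: the cube is present — its section is the full 5×29.5 rectangle (perimeter 69.00 mm); the cylinder at (10, 1.5) is absent (z outside [4, 7.5]); the cylinder at (5, -1): section is a regular 16-gon, circumradius r=7.5 (perimeter = 2·16·7.500·sin(180°/16) = 46.82 mm); the cylinder at (1, -1): section is a regular 16-gon, circumradius r=7.5 (perimeter = 2·16·7.500·sin(180°/16) = 46.82 mm); Merging all regions: the regions partially overlap (shared area 145.40 mm²), so the edge portions inside another operand are dropped and the merged outline is re-measured after clipping — boundary = 101.08 mm; the cylinder at (8.5, 5.5) does not reach this height (z outside [5.5, 18]); After the difference (first − rest): none of the subtracted shapes is present at this height, so that combined region is unchanged — boundary = 101.08 mm. Overall, the cross-section is a single solid region. Total boundary length (outer) = 101.08 mm.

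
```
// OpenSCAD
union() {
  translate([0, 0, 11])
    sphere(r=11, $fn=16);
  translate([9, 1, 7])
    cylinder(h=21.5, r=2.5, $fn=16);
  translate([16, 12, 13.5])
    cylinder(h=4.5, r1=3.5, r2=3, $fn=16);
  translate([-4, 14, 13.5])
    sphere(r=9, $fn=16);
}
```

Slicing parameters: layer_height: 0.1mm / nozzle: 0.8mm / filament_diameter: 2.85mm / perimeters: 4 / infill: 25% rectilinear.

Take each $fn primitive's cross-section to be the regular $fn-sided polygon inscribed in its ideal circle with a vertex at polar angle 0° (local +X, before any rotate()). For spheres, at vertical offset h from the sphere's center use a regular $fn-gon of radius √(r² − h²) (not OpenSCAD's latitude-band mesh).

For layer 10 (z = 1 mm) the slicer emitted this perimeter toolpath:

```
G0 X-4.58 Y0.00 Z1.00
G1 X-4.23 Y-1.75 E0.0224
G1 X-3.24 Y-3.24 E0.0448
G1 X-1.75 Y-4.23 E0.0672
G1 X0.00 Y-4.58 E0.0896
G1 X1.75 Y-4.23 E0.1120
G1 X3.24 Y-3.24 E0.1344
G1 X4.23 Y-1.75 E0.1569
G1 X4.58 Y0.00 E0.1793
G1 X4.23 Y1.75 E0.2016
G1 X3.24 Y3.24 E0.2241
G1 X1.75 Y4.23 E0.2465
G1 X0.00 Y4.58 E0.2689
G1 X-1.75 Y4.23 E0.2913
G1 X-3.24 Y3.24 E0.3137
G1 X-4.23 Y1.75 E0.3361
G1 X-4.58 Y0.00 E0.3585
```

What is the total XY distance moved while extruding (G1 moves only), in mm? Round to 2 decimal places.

Sum the Euclidean lengths of each G1 segment: total = 28.59 mm.

28.59 mm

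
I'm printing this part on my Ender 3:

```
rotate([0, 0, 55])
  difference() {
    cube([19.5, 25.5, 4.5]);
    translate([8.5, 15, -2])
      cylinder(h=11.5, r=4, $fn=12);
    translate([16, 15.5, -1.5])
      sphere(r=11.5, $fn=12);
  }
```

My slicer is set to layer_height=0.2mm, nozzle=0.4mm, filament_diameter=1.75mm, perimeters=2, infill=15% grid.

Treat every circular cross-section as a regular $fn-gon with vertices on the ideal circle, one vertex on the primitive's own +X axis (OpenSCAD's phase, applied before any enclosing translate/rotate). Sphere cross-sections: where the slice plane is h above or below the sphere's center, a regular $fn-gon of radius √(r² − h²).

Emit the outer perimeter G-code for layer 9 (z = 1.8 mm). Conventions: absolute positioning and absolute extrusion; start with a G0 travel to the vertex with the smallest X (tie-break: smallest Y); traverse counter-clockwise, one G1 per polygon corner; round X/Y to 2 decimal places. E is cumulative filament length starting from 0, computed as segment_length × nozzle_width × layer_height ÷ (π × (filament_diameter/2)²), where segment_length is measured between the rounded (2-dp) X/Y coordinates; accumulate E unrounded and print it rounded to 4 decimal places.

G0 X-20.89 Y14.63 Z1.80
G1 X0.00 Y0.00 E0.8483
G1 X11.18 Y15.97 E1.4966
G1 X6.74 Y19.08 E1.6769
G1 X5.50 Y15.68 E1.7973
G1 X1.14 Y12.01 E1.9869
G1 X-4.48 Y11.02 E2.1767
G1 X-6.59 Y11.79 E2.2514
G1 X-7.76 Y11.58 E2.2909
G1 X-9.71 Y12.29 E2.3599
G1 X-11.04 Y13.88 E2.4289
G1 X-11.15 Y14.54 E2.4511
G1 X-13.50 Y17.34 E2.5727
G1 X-14.49 Y22.96 E2.7625
G1 X-13.89 Y24.63 E2.8215
G1 X-20.89 Y14.63 E3.2275

At z = 1.8 mm: the cube (footprint 19.5×25.5) is included at this height; the r=4 cylinder at (8.5, 15) gives a regular 12-gon of circumradius 4 (constant along its height); the sphere at (16, 15.5): section is a regular 12-gon, circumradius = √(r²−h²) = √(11.5²−3.3²) = 11.016; After the difference (first − rest): starting from the 19.5×25.5 cube, the r=4 cylinder at (8.5, 15) lies wholly inside it (removes its full 48.00 mm² and its 24.85 mm outline becomes a hole wall); the r=11.5 sphere at (16, 15.5) partially overlaps it — only the 206.37 mm² overlap (of its 364.08 mm²) is removed, clipping the outline — 1 connected region; (rotated 55° about Z; rotation is an isometry so areas/perimeters/island counts are preserved). The outline is a single polygon with 15 vertices. Extrusion per mm of travel: 0.4 × 0.2 / (π × 0.875²) = 0.033260. Accumulating E over each segment gives final E = 3.2275.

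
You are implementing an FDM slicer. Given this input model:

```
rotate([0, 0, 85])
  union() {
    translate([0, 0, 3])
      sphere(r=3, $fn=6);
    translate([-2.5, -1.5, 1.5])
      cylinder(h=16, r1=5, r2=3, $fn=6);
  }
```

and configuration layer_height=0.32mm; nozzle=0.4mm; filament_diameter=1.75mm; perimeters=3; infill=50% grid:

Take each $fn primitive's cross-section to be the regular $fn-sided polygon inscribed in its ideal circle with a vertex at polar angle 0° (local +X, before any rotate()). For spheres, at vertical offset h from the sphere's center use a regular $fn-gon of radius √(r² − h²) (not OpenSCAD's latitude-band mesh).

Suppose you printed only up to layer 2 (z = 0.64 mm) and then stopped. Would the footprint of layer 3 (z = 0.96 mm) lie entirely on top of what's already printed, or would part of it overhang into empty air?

Compare the two slices. At z = 0.64: the r=3 sphere slices to a regular 6-gon of circumradius 1.852 (√(r²−h²) with h=2.36 from center) (area = (6/2)·1.852²·sin(360°/6) = 8.91 mm²); the cone at (-2.5, -1.5) is absent (z outside [1.5, 17.5]); Taking the union: only the r=3 sphere is present, so the union is just that shape — area = 8.91 mm²; (whole slice rotated 85° about Z — lengths, areas and connectivity unchanged). At z = 0.96: the r=3 sphere slices to a regular 6-gon of circumradius 2.200 (√(r²−h²) with h=2.04 from center) (area = (6/2)·2.200²·sin(360°/6) = 12.57 mm²); the cone at (-2.5, -1.5) is absent (z outside [1.5, 17.5]); Taking the union: only the r=3 sphere is present, so the union is just that shape — area = 12.57 mm²; (whole slice rotated 85° about Z — lengths, areas and connectivity unchanged). Checking containment: at z = 0.96 the cross-section extends beyond the z = 0.64 cross-section by about 3.66 mm².

part overhangs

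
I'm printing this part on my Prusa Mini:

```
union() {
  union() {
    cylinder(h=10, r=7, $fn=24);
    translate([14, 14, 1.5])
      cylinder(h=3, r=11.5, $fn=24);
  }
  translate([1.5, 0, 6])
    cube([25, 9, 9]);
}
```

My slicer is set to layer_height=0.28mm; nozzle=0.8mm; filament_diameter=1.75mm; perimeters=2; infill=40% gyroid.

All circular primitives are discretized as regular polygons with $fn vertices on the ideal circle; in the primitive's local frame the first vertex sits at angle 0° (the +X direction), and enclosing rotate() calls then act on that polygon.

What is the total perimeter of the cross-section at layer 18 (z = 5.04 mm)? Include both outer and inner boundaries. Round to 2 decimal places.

At z = 5.04 mm: the r=7 cylinder contributes a regular 24-gon of circumradius 7 (perimeter = 2·24·7.000·sin(180°/24) = 43.86 mm); the cylinder at (14, 14) is not intersected at this z (z outside [1.5, 4.5]); Merging all regions: only the r=7 cylinder is present, so the union is just that shape — boundary = 43.86 mm; the cube at (1.5, 0) is absent (z outside [6, 15]); Merging all regions: only that combined region is present, so the union is just that shape — boundary = 43.86 mm. Overall, the cross-section is a single solid region. Total boundary length (outer) = 43.86 mm.

43.86 mm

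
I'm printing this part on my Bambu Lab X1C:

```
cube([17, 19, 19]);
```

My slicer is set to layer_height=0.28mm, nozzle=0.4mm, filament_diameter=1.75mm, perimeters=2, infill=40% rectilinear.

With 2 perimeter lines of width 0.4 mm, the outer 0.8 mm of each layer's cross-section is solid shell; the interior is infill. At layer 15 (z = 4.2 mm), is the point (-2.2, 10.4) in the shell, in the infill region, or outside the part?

outside

At z = 4.2 mm: the cube (footprint 17×19) is included at this height. Overall, the cross-section is a single solid region. The nearest boundary edge runs (0.00, 19.00)→(0.00, 0.00); distance from the point to it = 2.20 mm. The point is not inside any of the regions above, so it lies outside the cross-section (2.20 mm from the nearest boundary).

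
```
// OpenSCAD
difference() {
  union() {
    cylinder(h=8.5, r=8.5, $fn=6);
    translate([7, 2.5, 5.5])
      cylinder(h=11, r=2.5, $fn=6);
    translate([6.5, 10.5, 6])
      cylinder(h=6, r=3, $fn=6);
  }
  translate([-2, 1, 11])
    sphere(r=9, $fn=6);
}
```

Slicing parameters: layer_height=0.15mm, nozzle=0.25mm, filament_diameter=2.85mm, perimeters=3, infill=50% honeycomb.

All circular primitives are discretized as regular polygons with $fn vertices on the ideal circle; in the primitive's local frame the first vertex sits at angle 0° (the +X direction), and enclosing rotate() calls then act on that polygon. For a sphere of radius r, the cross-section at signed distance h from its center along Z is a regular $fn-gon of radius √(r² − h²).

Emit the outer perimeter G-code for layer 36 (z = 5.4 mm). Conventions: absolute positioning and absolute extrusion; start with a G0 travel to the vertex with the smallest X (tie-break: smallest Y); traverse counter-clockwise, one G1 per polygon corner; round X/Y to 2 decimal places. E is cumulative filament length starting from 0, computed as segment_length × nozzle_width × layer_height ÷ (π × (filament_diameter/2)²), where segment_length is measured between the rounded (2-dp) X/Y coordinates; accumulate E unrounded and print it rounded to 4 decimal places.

At z = 5.4 mm: the r=8.5 cylinder gives a regular 6-gon of circumradius 8.5 (constant along its height); the cylinder at (7, 2.5) does not reach this height (z outside [5.5, 16.5]); the cylinder at (6.5, 10.5) does not reach this height (z outside [6, 12]); Taking the union: only the r=8.5 cylinder is present, so the union is just that shape — 1 connected region; the r=9 sphere at (-2, 1) slices to a regular 6-gon of circumradius 7.046 (√(r²−h²) with h=5.6 from center); After the difference (first − rest): starting from the result so far, the r=9 sphere at (-2, 1) partially overlaps it — only the 121.57 mm² overlap (of its 128.97 mm²) is removed, clipping the outline — 1 connected region. The outline is a single polygon with 12 vertices. Extrusion per mm of travel: 0.25 × 0.15 / (π × 1.425²) = 0.005878. Accumulating E over each segment gives final E = 0.4456.

G0 X-8.50 Y0.00 Z5.40
G1 X-4.25 Y-7.36 E0.0500
G1 X4.25 Y-7.36 E0.0999
G1 X8.50 Y0.00 E0.1499
G1 X4.25 Y7.36 E0.1998
G1 X-4.25 Y7.36 E0.2498
G1 X-4.40 Y7.10 E0.2516
G1 X1.52 Y7.10 E0.2864
G1 X5.05 Y1.00 E0.3278
G1 X1.52 Y-5.10 E0.3692
G1 X-5.52 Y-5.10 E0.4106
G1 X-8.48 Y0.03 E0.4454
G1 X-8.50 Y0.00 E0.4456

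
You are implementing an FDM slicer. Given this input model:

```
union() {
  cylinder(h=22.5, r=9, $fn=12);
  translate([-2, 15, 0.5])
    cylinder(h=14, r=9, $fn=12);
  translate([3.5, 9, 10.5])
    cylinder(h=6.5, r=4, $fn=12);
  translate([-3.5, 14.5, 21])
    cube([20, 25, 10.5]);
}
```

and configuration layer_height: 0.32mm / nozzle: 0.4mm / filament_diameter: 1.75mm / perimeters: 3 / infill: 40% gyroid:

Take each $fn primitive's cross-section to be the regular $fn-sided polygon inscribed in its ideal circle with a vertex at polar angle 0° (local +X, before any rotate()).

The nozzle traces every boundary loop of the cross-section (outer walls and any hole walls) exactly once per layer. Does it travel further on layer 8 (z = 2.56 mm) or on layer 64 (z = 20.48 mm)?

layer 8 (z = 2.56 mm)

Layer 8 (z = 2.56): the r=9 cylinder contributes a regular 12-gon of circumradius 9 (perimeter = 2·12·9.000·sin(180°/12) = 55.90 mm); the cylinder at (-2, 15): section is a regular 12-gon, circumradius r=9 (perimeter = 2·12·9.000·sin(180°/12) = 55.90 mm); the cylinder at (3.5, 9) is absent (z outside [10.5, 17]); the cube at (-3.5, 14.5) does not reach this height (z outside [21, 31.5]); Merging all regions: the regions partially overlap (shared area 14.90 mm²), so the edge portions inside another operand are dropped and the merged outline is re-measured after clipping — boundary = 92.97 mm. So its perimeter = 92.97 mm. Layer 64 (z = 20.48): the r=9 cylinder gives a regular 12-gon of circumradius 9 (constant along its height) (perimeter = 2·12·9.000·sin(180°/12) = 55.90 mm); the cylinder at (-2, 15) is absent (z outside [0.5, 14.5]); the cylinder at (3.5, 9) is not intersected at this z (z outside [10.5, 17]); the cube at (-3.5, 14.5) is absent (z outside [21, 31.5]); Taking the union: only the r=9 cylinder is present, so the union is just that shape — boundary = 55.90 mm. So its perimeter = 55.90 mm. Layer 8 is larger (92.97 vs 55.90 mm).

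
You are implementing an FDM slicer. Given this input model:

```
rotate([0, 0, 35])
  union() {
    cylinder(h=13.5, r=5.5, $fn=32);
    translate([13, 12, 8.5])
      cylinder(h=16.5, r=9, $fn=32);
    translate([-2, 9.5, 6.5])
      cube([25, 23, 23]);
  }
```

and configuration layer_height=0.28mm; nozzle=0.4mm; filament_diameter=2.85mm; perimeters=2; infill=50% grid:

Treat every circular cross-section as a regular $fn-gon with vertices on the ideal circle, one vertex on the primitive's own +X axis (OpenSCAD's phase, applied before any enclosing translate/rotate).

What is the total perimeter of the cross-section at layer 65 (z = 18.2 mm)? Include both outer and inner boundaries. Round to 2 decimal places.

At z = 18.2 mm: the cylinder does not reach this height (z outside [0, 13.5]); the r=9 cylinder at (13, 12) gives a regular 32-gon of circumradius 9 (constant along its height) (perimeter = 2·32·9.000·sin(180°/32) = 56.46 mm); the cube at (-2, 9.5) (footprint 25×23) is included at this height (perimeter 96.00 mm); Combining (union): the regions partially overlap (shared area 170.69 mm²), so the edge portions inside another operand are dropped and the merged outline is re-measured after clipping — boundary = 101.94 mm; (whole slice rotated 35° about Z — lengths, areas and connectivity unchanged). Overall, the cross-section is a single solid region. Total boundary length (outer) = 101.94 mm.

101.94 mm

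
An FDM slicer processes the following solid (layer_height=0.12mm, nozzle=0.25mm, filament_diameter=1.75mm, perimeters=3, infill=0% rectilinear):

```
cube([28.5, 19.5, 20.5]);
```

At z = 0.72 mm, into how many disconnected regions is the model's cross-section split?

At z = 0.72 mm: the cube is present — its section is the full 28.5×19.5 rectangle. The result has 1 disconnected region.

1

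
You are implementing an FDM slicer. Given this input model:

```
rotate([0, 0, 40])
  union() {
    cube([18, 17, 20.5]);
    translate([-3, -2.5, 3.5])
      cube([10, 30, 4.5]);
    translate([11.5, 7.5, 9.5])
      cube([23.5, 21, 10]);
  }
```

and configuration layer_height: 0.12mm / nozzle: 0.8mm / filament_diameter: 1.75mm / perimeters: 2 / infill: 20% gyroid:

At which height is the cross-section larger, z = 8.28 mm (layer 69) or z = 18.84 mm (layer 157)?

Layer 69 (z = 8.28): the 18×17 cube contributes its full rectangle (area 306.00 mm²); the cube at (-3, -2.5) is absent (z outside [3.5, 8]); the cube at (11.5, 7.5) is absent (z outside [9.5, 19.5]); Taking the union: only the 18×17 cube is present, so the union is just that shape — area = 306.00 mm²; (whole slice rotated 40° about Z — lengths, areas and connectivity unchanged). So its area = 306.00 mm². Layer 157 (z = 18.84): the cube (footprint 18×17) is included at this height (area 306.00 mm²); the cube at (-3, -2.5) does not reach this height (z outside [3.5, 8]); the 23.5×21 cube at (11.5, 7.5) contributes its full rectangle (area 493.50 mm²); Taking the union: the regions partially overlap — summed areas 799.50 mm² minus the doubly-counted overlap 61.75 mm² gives 737.75 mm² — area = 737.75 mm²; (rotated 40° about Z; rotation is an isometry so areas/perimeters/island counts are preserved). So its area = 737.75 mm². Layer 157 is larger (737.75 vs 306.00 mm²).

layer 157 (z = 18.84 mm)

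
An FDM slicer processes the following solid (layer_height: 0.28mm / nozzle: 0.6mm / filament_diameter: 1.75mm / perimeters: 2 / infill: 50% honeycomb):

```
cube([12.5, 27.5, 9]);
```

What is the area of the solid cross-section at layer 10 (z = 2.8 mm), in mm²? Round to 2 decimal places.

343.75 mm²

At z = 2.8 mm: the 12.5×27.5 cube contributes its full rectangle (area 343.75 mm²). Overall, the cross-section is a single solid region. Net area = 343.75 mm².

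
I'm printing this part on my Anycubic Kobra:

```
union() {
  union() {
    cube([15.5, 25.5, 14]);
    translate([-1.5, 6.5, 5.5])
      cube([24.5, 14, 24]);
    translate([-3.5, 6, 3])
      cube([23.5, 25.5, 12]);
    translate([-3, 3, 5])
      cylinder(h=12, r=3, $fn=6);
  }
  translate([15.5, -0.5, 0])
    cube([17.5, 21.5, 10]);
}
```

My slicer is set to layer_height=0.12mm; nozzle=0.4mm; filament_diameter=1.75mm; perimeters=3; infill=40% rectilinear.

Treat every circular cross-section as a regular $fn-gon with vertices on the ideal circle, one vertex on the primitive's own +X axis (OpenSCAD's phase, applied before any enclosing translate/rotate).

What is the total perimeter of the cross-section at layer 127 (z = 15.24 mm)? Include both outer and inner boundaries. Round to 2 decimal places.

At z = 15.24 mm: the cube does not reach this height (z outside [0, 14]); the cube at (-1.5, 6.5) is present — its section is the full 24.5×14 rectangle (perimeter 77.00 mm); the cube at (-3.5, 6) is not intersected at this z (z outside [3, 15]); the cylinder at (-3, 3): section is a regular 6-gon, circumradius r=3 (perimeter = 2·6·3.000·sin(180°/6) = 18.00 mm); Merging all regions: the 2 present regions are separate (no shared area or edge), so areas and boundary lengths simply add and each stays a separate island — boundary = 95.00 mm; the cube at (15.5, -0.5) does not reach this height (z outside [0, 10]); Merging all regions: only that combined region is present, so the union is just that shape — boundary = 95.00 mm. Overall, the cross-section has 2 separate islands. Total boundary length (outer) = 95.00 mm.

95.00 mm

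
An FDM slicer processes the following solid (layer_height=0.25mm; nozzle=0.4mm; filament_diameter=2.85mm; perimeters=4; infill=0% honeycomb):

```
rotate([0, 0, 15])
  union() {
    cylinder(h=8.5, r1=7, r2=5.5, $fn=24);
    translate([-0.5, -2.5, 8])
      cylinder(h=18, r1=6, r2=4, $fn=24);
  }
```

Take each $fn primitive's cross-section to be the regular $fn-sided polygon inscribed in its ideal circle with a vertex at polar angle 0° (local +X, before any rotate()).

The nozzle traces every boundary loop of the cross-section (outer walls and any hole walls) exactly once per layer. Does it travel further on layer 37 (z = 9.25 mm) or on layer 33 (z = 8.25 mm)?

layer 33 (z = 8.25 mm)

Layer 37 (z = 9.25): the cone is not intersected at this z (z outside [0, 8.5]); the cone at (-0.5, -2.5): at t=0.069 of its height the radius interpolates to r₁+(r₂−r₁)t = 5.861, giving a regular 24-gon of that circumradius (perimeter = 2·24·5.861·sin(180°/24) = 36.72 mm); Merging all regions: only the cone at (-0.5, -2.5) is present, so the union is just that shape — boundary = 36.72 mm; (rotated 15° about Z; rotation is an isometry so areas/perimeters/island counts are preserved). So its perimeter = 36.72 mm. Layer 33 (z = 8.25): the cone: at t=0.971 of its height the radius interpolates to r₁+(r₂−r₁)t = 5.544, giving a regular 24-gon of that circumradius (perimeter = 2·24·5.544·sin(180°/24) = 34.74 mm); the cone at (-0.5, -2.5) contributes a regular 24-gon of circumradius 5.972 (interpolated between r1=6 and r2=4 at t=0.014) (perimeter = 2·24·5.972·sin(180°/24) = 37.42 mm); Taking the union: the regions partially overlap (shared area 73.75 mm²), so the edge portions inside another operand are dropped and the merged outline is re-measured after clipping — boundary = 41.31 mm; (whole slice rotated 15° about Z — lengths, areas and connectivity unchanged). So its perimeter = 41.31 mm. Layer 33 is larger (41.31 vs 36.72 mm).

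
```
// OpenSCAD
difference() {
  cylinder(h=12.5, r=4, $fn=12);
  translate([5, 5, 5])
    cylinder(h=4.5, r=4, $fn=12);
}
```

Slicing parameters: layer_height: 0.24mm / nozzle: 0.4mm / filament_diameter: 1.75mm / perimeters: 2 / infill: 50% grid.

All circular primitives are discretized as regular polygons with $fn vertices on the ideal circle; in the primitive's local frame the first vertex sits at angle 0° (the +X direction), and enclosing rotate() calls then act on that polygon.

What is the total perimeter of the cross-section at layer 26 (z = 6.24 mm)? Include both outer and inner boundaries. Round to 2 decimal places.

At z = 6.24 mm: the cylinder: section is a regular 12-gon, circumradius r=4 (perimeter = 2·12·4.000·sin(180°/12) = 24.85 mm); the r=4 cylinder at (5, 5) gives a regular 12-gon of circumradius 4 (constant along its height) (perimeter = 2·12·4.000·sin(180°/12) = 24.85 mm); After the difference (first − rest): starting from the r=4 cylinder, the r=4 cylinder at (5, 5) partially overlaps it — only the 1.73 mm² overlap (of its 48.00 mm²) is removed, clipping the outline — boundary = 24.85 mm. Overall, the cross-section is a single solid region. Total boundary length (outer) = 24.85 mm.

24.85 mm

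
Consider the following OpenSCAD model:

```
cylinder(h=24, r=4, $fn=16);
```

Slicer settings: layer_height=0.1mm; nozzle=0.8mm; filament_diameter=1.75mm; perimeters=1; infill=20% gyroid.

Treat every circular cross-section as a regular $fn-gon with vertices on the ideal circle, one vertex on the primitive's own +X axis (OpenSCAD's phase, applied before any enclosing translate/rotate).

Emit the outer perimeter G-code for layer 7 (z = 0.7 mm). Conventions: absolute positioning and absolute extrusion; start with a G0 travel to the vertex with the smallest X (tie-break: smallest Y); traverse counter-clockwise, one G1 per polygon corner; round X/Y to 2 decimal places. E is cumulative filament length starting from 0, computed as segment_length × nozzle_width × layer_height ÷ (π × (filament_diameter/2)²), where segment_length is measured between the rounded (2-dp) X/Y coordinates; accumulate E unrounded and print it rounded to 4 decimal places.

At z = 0.7 mm: the r=4 cylinder contributes a regular 16-gon of circumradius 4. The outline is a single polygon with 16 vertices. Extrusion per mm of travel: 0.8 × 0.1 / (π × 0.875²) = 0.033260. Accumulating E over each segment gives final E = 0.8311.

G0 X-4.00 Y0.00 Z0.70
G1 X-3.70 Y-1.53 E0.0519
G1 X-2.83 Y-2.83 E0.1039
G1 X-1.53 Y-3.70 E0.1559
G1 X0.00 Y-4.00 E0.2078
G1 X1.53 Y-3.70 E0.2596
G1 X2.83 Y-2.83 E0.3117
G1 X3.70 Y-1.53 E0.3637
G1 X4.00 Y0.00 E0.4155
G1 X3.70 Y1.53 E0.4674
G1 X2.83 Y2.83 E0.5194
G1 X1.53 Y3.70 E0.5714
G1 X0.00 Y4.00 E0.6233
G1 X-1.53 Y3.70 E0.6752
G1 X-2.83 Y2.83 E0.7272
G1 X-3.70 Y1.53 E0.7792
G1 X-4.00 Y0.00 E0.8311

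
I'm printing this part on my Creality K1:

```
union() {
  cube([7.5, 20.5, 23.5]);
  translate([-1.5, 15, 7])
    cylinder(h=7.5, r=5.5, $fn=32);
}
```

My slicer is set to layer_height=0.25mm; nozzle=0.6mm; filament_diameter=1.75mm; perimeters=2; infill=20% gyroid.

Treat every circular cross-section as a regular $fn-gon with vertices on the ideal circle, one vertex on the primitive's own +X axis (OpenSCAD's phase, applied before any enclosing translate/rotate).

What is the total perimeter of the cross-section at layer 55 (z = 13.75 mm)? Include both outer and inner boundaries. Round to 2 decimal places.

At z = 13.75 mm: the cube is present — its section is the full 7.5×20.5 rectangle (perimeter 56.00 mm); the r=5.5 cylinder at (-1.5, 15) gives a regular 32-gon of circumradius 5.5 (constant along its height) (perimeter = 2·32·5.500·sin(180°/32) = 34.50 mm); Combining (union): the regions partially overlap (shared area 30.97 mm²), so the edge portions inside another operand are dropped and the merged outline is re-measured after clipping — boundary = 65.77 mm. Overall, the cross-section is a single solid region. Total boundary length (outer) = 65.77 mm.

65.77 mm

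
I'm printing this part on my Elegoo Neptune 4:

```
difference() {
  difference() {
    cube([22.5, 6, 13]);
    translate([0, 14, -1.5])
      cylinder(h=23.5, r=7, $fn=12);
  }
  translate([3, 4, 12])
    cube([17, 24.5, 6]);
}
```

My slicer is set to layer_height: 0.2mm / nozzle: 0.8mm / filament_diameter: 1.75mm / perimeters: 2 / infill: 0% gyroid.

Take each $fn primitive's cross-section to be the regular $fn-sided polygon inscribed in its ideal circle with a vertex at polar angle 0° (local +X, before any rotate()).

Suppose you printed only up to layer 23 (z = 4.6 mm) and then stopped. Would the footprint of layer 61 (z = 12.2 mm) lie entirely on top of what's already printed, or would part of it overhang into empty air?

entirely on top

Compare the two slices. At z = 4.6: the cube (footprint 22.5×6) is included at this height (area 135.00 mm²); the cylinder at (0, 14): section is a regular 12-gon, circumradius r=7 (area = (12/2)·7.000²·sin(360°/12) = 147.00 mm²); Subtracting the remaining from the first: starting from the 22.5×6 cube (135.00 mm²), the r=7 cylinder at (0, 14) misses the remaining region (no effect) — area = 135.00 mm²; the cube at (3, 4) does not reach this height (z outside [12, 18]); After the difference (first − rest): none of the subtracted shapes is present at this height, so the result so far is unchanged — area = 135.00 mm². At z = 12.2: the 22.5×6 cube contributes its full rectangle (area 135.00 mm²); the r=7 cylinder at (0, 14) gives a regular 12-gon of circumradius 7 (constant along its height) (area = (12/2)·7.000²·sin(360°/12) = 147.00 mm²); After the difference (first − rest): starting from the 22.5×6 cube (135.00 mm²), the r=7 cylinder at (0, 14) misses the remaining region (no effect) — area = 135.00 mm²; the 17×24.5 cube at (3, 4) contributes its full rectangle (area 416.50 mm²); Taking the first minus the rest: starting from that combined region (135.00 mm²), the 17×24.5 cube at (3, 4) partially overlaps it — only the 34.00 mm² overlap (of its 416.50 mm²) is removed, clipping the outline — area = 101.00 mm². Checking containment: the cross-section at z = 12.2 is a subset of the cross-section at z = 4.6.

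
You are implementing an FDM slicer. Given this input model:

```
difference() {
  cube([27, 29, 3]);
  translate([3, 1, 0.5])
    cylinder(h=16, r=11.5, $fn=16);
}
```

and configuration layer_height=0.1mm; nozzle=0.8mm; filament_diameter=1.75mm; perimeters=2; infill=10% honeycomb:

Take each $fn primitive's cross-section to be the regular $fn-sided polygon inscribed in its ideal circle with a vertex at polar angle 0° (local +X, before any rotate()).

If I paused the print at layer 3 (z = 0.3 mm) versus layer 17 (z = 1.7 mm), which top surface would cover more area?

Layer 3 (z = 0.3): the cube (footprint 27×29) is included at this height (area 783.00 mm²); the cylinder at (3, 1) does not reach this height (z outside [0.5, 16.5]); Taking the first minus the rest: none of the subtracted shapes is present at this height, so the 27×29 cube is unchanged — area = 783.00 mm². So its area = 783.00 mm². Layer 17 (z = 1.7): the 27×29 cube contributes its full rectangle (area 783.00 mm²); the r=11.5 cylinder at (3, 1) gives a regular 16-gon of circumradius 11.5 (constant along its height) (area = (16/2)·11.500²·sin(360°/16) = 404.88 mm²); After the difference (first − rest): starting from the 27×29 cube (783.00 mm²), the r=11.5 cylinder at (3, 1) partially overlaps it — only the 149.23 mm² overlap (of its 404.88 mm²) is removed, clipping the outline — area = 633.77 mm². So its area = 633.77 mm². Layer 3 is larger (783.00 vs 633.77 mm²).

layer 3 (z = 0.3 mm)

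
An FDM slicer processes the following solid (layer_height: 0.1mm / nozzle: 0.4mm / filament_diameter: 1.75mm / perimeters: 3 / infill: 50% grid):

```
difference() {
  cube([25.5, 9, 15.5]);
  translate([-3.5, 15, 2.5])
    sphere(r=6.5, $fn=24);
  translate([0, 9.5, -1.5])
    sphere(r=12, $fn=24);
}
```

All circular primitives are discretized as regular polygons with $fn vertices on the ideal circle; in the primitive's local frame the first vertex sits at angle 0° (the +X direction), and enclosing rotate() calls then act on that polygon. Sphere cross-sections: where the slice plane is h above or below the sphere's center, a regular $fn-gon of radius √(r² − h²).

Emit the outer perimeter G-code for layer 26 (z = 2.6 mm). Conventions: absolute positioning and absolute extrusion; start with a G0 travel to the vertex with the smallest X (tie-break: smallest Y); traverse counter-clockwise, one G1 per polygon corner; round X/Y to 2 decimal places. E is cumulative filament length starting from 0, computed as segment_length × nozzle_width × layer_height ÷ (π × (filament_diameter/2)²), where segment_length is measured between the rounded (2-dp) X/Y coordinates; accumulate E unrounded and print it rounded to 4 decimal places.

G0 X5.99 Y0.00 Z2.60
G1 X25.50 Y0.00 E0.3245
G1 X25.50 Y9.00 E0.4741
G1 X11.21 Y9.00 E0.7118
G1 X10.89 Y6.58 E0.7524
G1 X9.77 Y3.86 E0.8013
G1 X7.97 Y1.53 E0.8502
G1 X5.99 Y0.00 E0.8919

At z = 2.6 mm: the cube is present — its section is the full 25.5×9 rectangle; the sphere at (-3.5, 15): section is a regular 24-gon, circumradius = √(r²−h²) = √(6.5²−0.1²) = 6.499; the r=12 sphere at (0, 9.5) contributes a regular 24-gon of circumradius √(12²−4.1²) = 11.278; After the difference (first − rest): starting from the 25.5×9 cube, the r=6.5 sphere at (-3.5, 15) misses the remaining region (no effect); the r=12 sphere at (0, 9.5) partially overlaps it — only the 86.20 mm² overlap (of its 395.03 mm²) is removed, clipping the outline — 1 connected region. The outline is a single polygon with 7 vertices. Extrusion per mm of travel: 0.4 × 0.1 / (π × 0.875²) = 0.016630. Accumulating E over each segment gives final E = 0.8919.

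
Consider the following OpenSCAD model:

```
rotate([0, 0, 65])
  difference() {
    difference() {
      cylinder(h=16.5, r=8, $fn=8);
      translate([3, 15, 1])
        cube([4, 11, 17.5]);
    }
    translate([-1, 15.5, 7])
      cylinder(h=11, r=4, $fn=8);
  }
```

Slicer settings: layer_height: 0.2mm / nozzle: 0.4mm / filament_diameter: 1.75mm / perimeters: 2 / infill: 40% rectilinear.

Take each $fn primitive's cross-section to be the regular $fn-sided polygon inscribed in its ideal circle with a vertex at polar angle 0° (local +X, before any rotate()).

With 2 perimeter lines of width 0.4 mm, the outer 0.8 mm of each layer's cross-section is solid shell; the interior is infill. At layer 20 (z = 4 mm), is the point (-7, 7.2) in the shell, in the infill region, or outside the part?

outside

At z = 4 mm: the r=8 cylinder gives a regular 8-gon of circumradius 8 (constant along its height); the cube at (3, 15) (footprint 4×11) is included at this height; Subtracting the remaining from the first: starting from the r=8 cylinder, the 4×11 cube at (3, 15) misses the remaining region (no effect) — 1 connected region; the cylinder at (-1, 15.5) is not intersected at this z (z outside [7, 18]); Subtracting the remaining from the first: none of the subtracted shapes is present at this height, so the result so far is unchanged — 1 connected region; (rotated 65° about Z; rotation is an isometry so areas/perimeters/island counts are preserved). Overall, the cross-section is a single solid region. Undo the 65° rotation: the query point maps to (3.567, 9.387) in the un-rotated model frame. The nearest boundary edge runs (0.00, 8.00)→(5.66, 5.66); distance from the point to it = 2.65 mm. The point is not inside any of the regions above, so it lies outside the cross-section (2.65 mm from the nearest boundary).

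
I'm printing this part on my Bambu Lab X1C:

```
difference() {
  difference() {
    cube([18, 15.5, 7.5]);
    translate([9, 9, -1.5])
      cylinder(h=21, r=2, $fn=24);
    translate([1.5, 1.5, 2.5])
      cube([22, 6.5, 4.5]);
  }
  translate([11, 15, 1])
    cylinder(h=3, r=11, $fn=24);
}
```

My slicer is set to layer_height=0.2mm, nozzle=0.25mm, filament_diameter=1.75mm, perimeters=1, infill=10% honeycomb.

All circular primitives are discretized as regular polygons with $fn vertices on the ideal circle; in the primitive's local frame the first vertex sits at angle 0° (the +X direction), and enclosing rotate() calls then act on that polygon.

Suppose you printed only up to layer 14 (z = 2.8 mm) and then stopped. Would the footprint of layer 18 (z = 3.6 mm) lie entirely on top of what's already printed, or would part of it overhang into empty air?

entirely on top

Compare the two slices. At z = 2.8: the cube is present — its section is the full 18×15.5 rectangle (area 279.00 mm²); the r=2 cylinder at (9, 9) gives a regular 24-gon of circumradius 2 (constant along its height) (area = (24/2)·2.000²·sin(360°/24) = 12.42 mm²); the cube at (1.5, 1.5) (footprint 22×6.5) is included at this height (area 143.00 mm²); Taking the first minus the rest: starting from the 18×15.5 cube (279.00 mm²), the r=2 cylinder at (9, 9) lies wholly inside it (removes its full 12.42 mm² and its 12.53 mm outline becomes a hole wall); the 22×6.5 cube at (1.5, 1.5) partially overlaps it — only the 104.84 mm² overlap (of its 143.00 mm²) is removed, clipping the outline — area = 161.74 mm²; the r=11 cylinder at (11, 15) contributes a regular 24-gon of circumradius 11 (area = (24/2)·11.000²·sin(360°/24) = 375.81 mm²); After the difference (first − rest): starting from the result so far (161.74 mm²), the r=11 cylinder at (11, 15) partially overlaps it — only the 118.91 mm² overlap (of its 375.81 mm²) is removed, clipping the outline — area = 42.83 mm². At z = 3.6: the cube is present — its section is the full 18×15.5 rectangle (area 279.00 mm²); the r=2 cylinder at (9, 9) gives a regular 24-gon of circumradius 2 (constant along its height) (area = (24/2)·2.000²·sin(360°/24) = 12.42 mm²); the cube at (1.5, 1.5) is present — its section is the full 22×6.5 rectangle (area 143.00 mm²); Taking the first minus the rest: starting from the 18×15.5 cube (279.00 mm²), the r=2 cylinder at (9, 9) lies wholly inside it (removes its full 12.42 mm² and its 12.53 mm outline becomes a hole wall); the 22×6.5 cube at (1.5, 1.5) partially overlaps it — only the 104.84 mm² overlap (of its 143.00 mm²) is removed, clipping the outline — area = 161.74 mm²; the cylinder at (11, 15): section is a regular 24-gon, circumradius r=11 (area = (24/2)·11.000²·sin(360°/24) = 375.81 mm²); After the difference (first − rest): starting from that combined region (161.74 mm²), the r=11 cylinder at (11, 15) partially overlaps it — only the 118.91 mm² overlap (of its 375.81 mm²) is removed, clipping the outline — area = 42.83 mm². Checking containment: the cross-section at z = 3.6 is a subset of the cross-section at z = 2.8.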